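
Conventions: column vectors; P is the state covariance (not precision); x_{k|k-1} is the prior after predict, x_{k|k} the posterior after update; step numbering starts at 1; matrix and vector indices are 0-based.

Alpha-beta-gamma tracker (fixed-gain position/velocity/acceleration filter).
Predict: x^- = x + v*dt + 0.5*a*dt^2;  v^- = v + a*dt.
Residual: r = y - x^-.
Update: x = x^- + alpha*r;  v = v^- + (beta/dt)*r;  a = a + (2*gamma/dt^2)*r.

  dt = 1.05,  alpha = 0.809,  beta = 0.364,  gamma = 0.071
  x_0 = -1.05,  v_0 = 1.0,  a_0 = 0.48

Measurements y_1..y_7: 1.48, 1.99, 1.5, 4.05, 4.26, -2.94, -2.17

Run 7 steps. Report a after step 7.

step 1: x_pred=0.2646  r=1.2154  x^+=1.2479  v^+=1.9253  a^+=0.6365
step 2: x_pred=3.6204  r=-1.6304  x^+=2.3014  v^+=2.0285  a^+=0.4266
step 3: x_pred=4.6665  r=-3.1665  x^+=2.1048  v^+=1.3787  a^+=0.0187
step 4: x_pred=3.5627  r=0.4873  x^+=3.9569  v^+=1.5673  a^+=0.0815
step 5: x_pred=5.6475  r=-1.3875  x^+=4.5250  v^+=1.1718  a^+=-0.0972
step 6: x_pred=5.7018  r=-8.6418  x^+=-1.2894  v^+=-1.9261  a^+=-1.2103
step 7: x_pred=-3.9790  r=1.8090  x^+=-2.5155  v^+=-2.5698  a^+=-0.9773

a_post = -0.9773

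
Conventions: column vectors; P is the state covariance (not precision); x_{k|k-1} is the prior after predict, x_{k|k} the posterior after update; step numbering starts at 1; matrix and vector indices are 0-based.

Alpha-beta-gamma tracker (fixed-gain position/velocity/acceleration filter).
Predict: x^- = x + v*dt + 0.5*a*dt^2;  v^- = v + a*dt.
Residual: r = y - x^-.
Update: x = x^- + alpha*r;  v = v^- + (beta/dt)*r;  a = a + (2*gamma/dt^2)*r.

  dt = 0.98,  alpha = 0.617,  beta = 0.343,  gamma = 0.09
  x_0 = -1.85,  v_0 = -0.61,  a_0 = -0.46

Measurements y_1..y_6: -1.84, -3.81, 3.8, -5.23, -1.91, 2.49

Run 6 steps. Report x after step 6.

step 1: x_pred=-2.6687  r=0.8287  x^+=-2.1574  v^+=-0.7708  a^+=-0.3047
step 2: x_pred=-3.0590  r=-0.7510  x^+=-3.5224  v^+=-1.3322  a^+=-0.4454
step 3: x_pred=-5.0418  r=8.8418  x^+=0.4136  v^+=1.3259  a^+=1.2117
step 4: x_pred=2.2949  r=-7.5249  x^+=-2.3480  v^+=-0.1203  a^+=-0.1986
step 5: x_pred=-2.5612  r=0.6512  x^+=-2.1594  v^+=-0.0870  a^+=-0.0765
step 6: x_pred=-2.2814  r=4.7714  x^+=0.6625  v^+=1.5080  a^+=0.8177

x_post = 0.6625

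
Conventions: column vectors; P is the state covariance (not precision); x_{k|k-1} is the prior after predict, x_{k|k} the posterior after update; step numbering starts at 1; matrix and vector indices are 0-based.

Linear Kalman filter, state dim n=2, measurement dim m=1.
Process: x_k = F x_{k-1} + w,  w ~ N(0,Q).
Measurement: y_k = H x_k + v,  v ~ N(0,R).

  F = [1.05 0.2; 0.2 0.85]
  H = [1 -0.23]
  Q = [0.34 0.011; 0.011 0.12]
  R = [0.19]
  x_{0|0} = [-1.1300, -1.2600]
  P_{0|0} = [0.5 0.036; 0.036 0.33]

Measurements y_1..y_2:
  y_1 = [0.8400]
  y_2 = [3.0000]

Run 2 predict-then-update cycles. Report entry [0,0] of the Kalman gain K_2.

step 1: x^-=[-1.4385, -1.2970]  P^-=[0.9196 0.2057; 0.2057 0.3907]  S=[1.0356]  K=[0.8423; 0.1118]  nu=[1.9802]  x^+=[0.2293, -1.0756]  P^+=[0.1849 0.1081; 0.1081 0.3777]
step 2: x^-=[0.0257, -0.8684]  P^-=[0.6044 0.2149; 0.2149 0.4371]  S=[0.7187]  K=[0.7722; 0.1591]  nu=[2.7746]  x^+=[2.1683, -0.4269]  P^+=[0.1758 0.1266; 0.1266 0.4189]

K[0,0] = 0.7722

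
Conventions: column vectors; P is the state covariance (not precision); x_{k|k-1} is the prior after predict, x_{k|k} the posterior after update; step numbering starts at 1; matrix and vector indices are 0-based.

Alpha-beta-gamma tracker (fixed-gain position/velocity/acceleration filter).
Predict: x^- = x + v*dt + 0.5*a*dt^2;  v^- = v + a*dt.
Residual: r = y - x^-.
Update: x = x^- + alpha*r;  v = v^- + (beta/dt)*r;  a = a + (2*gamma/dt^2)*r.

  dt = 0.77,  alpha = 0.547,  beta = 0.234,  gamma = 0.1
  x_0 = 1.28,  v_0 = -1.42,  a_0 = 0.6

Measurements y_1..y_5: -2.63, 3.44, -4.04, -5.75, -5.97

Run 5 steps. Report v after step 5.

v_post = -2.5258

step 1: x_pred=0.3645  r=-2.9945  x^+=-1.2735  v^+=-1.8680  a^+=-0.4101
step 2: x_pred=-2.8334  r=6.2734  x^+=0.5981  v^+=-0.2773  a^+=1.7061
step 3: x_pred=0.8904  r=-4.9304  x^+=-1.8065  v^+=-0.4620  a^+=0.0429
step 4: x_pred=-2.1495  r=-3.6005  x^+=-4.1190  v^+=-1.5231  a^+=-1.1716
step 5: x_pred=-5.6391  r=-0.3309  x^+=-5.8201  v^+=-2.5258  a^+=-1.2832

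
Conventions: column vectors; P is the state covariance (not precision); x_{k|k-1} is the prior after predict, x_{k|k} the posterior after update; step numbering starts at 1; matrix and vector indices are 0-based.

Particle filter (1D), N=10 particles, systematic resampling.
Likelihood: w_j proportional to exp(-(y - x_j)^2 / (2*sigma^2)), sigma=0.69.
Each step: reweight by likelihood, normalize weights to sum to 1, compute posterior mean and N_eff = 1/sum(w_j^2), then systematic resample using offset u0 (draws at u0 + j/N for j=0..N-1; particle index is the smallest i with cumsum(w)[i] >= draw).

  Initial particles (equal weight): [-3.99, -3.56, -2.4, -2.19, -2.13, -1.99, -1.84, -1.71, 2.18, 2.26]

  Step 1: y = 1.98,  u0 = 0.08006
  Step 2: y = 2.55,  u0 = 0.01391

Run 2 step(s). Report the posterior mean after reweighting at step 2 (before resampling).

step 1: w=[0.0000, 0.0000, 0.0000, 0.0000, 0.0000, 0.0000, 0.0000, 0.0000, 0.5101, 0.4899]  mean=2.2192  Neff=1.9992  idx=[8, 8, 8, 8, 8, 9, 9, 9, 9, 9]
step 2: w=[0.0972, 0.0972, 0.0972, 0.0972, 0.0972, 0.1028, 0.1028, 0.1028, 0.1028, 0.1028]  mean=2.2211  Neff=9.9923  idx=[0, 1, 2, 3, 4, 5, 6, 7, 8, 9]

post_mean = 2.2211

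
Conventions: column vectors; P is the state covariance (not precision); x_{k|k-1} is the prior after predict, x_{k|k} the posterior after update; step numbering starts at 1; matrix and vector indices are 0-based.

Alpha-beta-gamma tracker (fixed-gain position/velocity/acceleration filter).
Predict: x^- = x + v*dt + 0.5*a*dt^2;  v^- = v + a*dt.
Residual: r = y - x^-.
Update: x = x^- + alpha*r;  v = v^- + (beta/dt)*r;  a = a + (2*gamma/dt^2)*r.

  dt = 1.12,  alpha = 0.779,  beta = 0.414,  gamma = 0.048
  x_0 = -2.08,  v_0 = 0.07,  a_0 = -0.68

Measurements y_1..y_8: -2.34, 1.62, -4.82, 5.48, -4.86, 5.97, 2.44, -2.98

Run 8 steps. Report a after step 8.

a_post = -0.4966

step 1: x_pred=-2.4281  r=0.0881  x^+=-2.3595  v^+=-0.6590  a^+=-0.6733
step 2: x_pred=-3.5199  r=5.1399  x^+=0.4841  v^+=0.4868  a^+=-0.2799
step 3: x_pred=0.8538  r=-5.6738  x^+=-3.5661  v^+=-1.9239  a^+=-0.7141
step 4: x_pred=-6.1688  r=11.6488  x^+=2.9056  v^+=1.5821  a^+=0.1774
step 5: x_pred=4.7889  r=-9.6489  x^+=-2.7276  v^+=-1.7858  a^+=-0.5611
step 6: x_pred=-5.0796  r=11.0496  x^+=3.5280  v^+=1.6702  a^+=0.2846
step 7: x_pred=5.5771  r=-3.1371  x^+=3.1333  v^+=0.8293  a^+=0.0445
step 8: x_pred=4.0900  r=-7.0700  x^+=-1.4175  v^+=-1.7343  a^+=-0.4966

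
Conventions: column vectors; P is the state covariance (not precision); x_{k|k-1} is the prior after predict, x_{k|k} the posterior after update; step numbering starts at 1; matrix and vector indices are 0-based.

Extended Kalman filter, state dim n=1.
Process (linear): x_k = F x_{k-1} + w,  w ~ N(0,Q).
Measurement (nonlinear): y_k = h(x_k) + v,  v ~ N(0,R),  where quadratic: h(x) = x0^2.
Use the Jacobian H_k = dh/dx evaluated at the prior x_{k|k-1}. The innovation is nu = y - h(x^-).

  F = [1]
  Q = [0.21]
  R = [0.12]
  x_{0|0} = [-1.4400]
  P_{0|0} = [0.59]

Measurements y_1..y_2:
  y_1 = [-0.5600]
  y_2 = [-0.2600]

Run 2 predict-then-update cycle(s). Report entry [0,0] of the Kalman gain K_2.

K[0,0] = -0.6339

step 1: x^-=[-1.4400]  P^-=[0.8000]  H_jac=[-2.8800]  S=[6.7555]  K=[-0.3411]  nu=[-2.6336]  x^+=[-0.5418]  P^+=[0.0142]
step 2: x^-=[-0.5418]  P^-=[0.2242]  H_jac=[-1.0836]  S=[0.3833]  K=[-0.6339]  nu=[-0.5535]  x^+=[-0.1909]  P^+=[0.0702]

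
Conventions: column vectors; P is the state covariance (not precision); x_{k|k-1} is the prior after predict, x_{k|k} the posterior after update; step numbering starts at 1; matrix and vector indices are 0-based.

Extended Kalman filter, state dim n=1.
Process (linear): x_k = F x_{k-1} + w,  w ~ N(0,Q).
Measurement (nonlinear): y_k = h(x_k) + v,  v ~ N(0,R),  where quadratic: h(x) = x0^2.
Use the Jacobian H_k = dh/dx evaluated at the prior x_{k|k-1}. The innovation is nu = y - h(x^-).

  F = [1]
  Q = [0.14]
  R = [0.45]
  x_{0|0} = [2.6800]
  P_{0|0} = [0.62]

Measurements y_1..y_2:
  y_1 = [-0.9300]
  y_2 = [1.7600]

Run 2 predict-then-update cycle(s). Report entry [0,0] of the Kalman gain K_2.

K[0,0] = 0.2775

step 1: x^-=[2.6800]  P^-=[0.7600]  H_jac=[5.3600]  S=[22.2845]  K=[0.1828]  nu=[-8.1124]  x^+=[1.1971]  P^+=[0.0153]
step 2: x^-=[1.1971]  P^-=[0.1553]  H_jac=[2.3941]  S=[1.3404]  K=[0.2775]  nu=[0.3271]  x^+=[1.2878]  P^+=[0.0522]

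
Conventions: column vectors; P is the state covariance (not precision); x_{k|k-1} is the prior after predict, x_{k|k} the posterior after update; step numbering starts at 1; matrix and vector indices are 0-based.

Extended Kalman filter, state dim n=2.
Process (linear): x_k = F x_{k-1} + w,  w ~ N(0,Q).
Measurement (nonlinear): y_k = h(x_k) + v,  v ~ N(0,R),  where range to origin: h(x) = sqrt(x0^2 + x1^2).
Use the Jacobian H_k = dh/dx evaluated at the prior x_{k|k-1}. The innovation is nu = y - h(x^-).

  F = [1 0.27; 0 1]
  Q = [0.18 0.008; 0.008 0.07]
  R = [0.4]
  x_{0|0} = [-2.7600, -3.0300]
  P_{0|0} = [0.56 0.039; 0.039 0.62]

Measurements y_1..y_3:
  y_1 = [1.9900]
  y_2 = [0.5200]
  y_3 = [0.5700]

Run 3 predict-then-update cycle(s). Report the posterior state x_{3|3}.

x_post = [-1.0042, -0.6457]

step 1: x^-=[-3.5781, -3.0300]  P^-=[0.8063 0.2144; 0.2144 0.6900]  H_jac=[-0.7631 -0.6462]  S=[1.3692]  K=[-0.5506; -0.4452]  nu=[-2.6987]  x^+=[-2.0923, -1.8286]  P^+=[0.3912 -0.1212; -0.1212 0.4187]
step 2: x^-=[-2.5860, -1.8286]  P^-=[0.5363 -0.0002; -0.0002 0.4887]  H_jac=[-0.8165 -0.5774]  S=[0.9203]  K=[-0.4757; -0.3064]  nu=[-2.6472]  x^+=[-1.3267, -1.0174]  P^+=[0.3280 -0.1343; -0.1343 0.4022]
step 3: x^-=[-1.6014, -1.0174]  P^-=[0.4648 -0.0177; -0.0177 0.4722]  H_jac=[-0.8441 -0.5363]  S=[0.8509]  K=[-0.4499; -0.2800]  nu=[-1.3272]  x^+=[-1.0042, -0.6457]  P^+=[0.2926 -0.1249; -0.1249 0.4055]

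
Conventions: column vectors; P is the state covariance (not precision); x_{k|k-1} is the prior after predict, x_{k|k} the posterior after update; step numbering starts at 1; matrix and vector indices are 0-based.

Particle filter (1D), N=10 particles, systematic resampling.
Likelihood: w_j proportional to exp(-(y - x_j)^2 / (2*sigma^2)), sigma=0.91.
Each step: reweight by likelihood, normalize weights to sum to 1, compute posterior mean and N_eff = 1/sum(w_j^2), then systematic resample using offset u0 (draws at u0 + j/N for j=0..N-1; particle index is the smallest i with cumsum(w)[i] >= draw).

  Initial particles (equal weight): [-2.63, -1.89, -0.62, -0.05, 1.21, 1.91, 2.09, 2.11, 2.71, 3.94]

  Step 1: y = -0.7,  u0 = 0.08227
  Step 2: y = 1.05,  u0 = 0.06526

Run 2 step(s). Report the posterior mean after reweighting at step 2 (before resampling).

step 1: w=[0.0431, 0.1738, 0.4071, 0.3166, 0.0452, 0.0067, 0.0037, 0.0035, 0.0004, 0.0000]  mean=-0.6266  Neff=3.3318  idx=[1, 1, 2, 2, 2, 2, 3, 3, 3, 4]
step 2: w=[0.0017, 0.0017, 0.0583, 0.0583, 0.0583, 0.0583, 0.1513, 0.1513, 0.1513, 0.3094]  mean=0.2005  Neff=5.6179  idx=[3, 4, 6, 6, 7, 8, 8, 9, 9, 9]

post_mean = 0.2005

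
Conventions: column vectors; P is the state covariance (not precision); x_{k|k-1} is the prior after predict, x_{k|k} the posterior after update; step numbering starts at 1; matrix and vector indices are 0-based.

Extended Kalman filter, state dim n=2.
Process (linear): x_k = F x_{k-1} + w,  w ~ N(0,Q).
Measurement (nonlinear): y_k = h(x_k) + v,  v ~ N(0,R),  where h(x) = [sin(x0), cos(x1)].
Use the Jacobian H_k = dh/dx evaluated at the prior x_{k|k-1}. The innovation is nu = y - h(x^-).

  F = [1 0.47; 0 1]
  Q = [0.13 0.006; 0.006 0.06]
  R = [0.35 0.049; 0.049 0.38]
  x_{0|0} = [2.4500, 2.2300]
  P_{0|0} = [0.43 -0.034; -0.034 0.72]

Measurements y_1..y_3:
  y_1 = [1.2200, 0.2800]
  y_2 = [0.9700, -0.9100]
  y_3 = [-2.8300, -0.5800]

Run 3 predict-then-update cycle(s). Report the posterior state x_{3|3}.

x_post = [4.8674, 2.2039]

step 1: x^-=[3.4981, 2.2300]  P^-=[0.6871 0.3104; 0.3104 0.7800]  H_jac=[-0.9371 0.0000; 0.0000 -0.7905]  S=[0.9534 0.2789; 0.2789 0.8674]  K=[-0.6541 -0.0725; -0.1072 -0.6764]  nu=[1.5690, 0.8925]  x^+=[2.4070, 1.4581]  P^+=[0.2481 0.0754; 0.0754 0.3318]
step 2: x^-=[3.0924, 1.4581]  P^-=[0.5223 0.2373; 0.2373 0.3918]  H_jac=[-0.9988 0.0000; 0.0000 -0.9937]  S=[0.8710 0.2846; 0.2846 0.7668]  K=[-0.5672 -0.0971; -0.1210 -0.4628]  nu=[0.9208, -1.0224]  x^+=[2.6694, 1.8199]  P^+=[0.2035 0.0651; 0.0651 0.1829]
step 3: x^-=[3.5247, 1.8199]  P^-=[0.4351 0.1571; 0.1571 0.2429]  H_jac=[-0.9275 0.0000; 0.0000 -0.9691]  S=[0.7243 0.1902; 0.1902 0.6082]  K=[-0.5354 -0.0829; -0.1084 -0.3532]  nu=[-2.4562, -0.3335]  x^+=[4.8674, 2.2039]  P^+=[0.2064 0.0596; 0.0596 0.1440]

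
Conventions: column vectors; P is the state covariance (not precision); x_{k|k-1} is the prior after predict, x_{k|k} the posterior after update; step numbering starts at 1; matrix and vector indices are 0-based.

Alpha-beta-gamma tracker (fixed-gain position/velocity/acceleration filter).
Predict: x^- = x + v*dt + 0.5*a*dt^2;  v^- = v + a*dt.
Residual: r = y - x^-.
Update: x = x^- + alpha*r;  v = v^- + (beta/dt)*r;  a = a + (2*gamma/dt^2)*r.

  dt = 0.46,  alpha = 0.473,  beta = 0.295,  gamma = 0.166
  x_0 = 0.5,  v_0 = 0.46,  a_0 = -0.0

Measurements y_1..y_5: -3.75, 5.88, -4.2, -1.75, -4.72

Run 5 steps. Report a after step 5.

step 1: x_pred=0.7116  r=-4.4616  x^+=-1.3987  v^+=-2.4012  a^+=-7.0002
step 2: x_pred=-3.2439  r=9.1239  x^+=1.0717  v^+=0.2299  a^+=7.3152
step 3: x_pred=1.9514  r=-6.1514  x^+=-0.9582  v^+=-0.3500  a^+=-2.3363
step 4: x_pred=-1.3664  r=-0.3836  x^+=-1.5479  v^+=-1.6707  a^+=-2.9381
step 5: x_pred=-2.6272  r=-2.0928  x^+=-3.6171  v^+=-4.3644  a^+=-6.2216

a_post = -6.2216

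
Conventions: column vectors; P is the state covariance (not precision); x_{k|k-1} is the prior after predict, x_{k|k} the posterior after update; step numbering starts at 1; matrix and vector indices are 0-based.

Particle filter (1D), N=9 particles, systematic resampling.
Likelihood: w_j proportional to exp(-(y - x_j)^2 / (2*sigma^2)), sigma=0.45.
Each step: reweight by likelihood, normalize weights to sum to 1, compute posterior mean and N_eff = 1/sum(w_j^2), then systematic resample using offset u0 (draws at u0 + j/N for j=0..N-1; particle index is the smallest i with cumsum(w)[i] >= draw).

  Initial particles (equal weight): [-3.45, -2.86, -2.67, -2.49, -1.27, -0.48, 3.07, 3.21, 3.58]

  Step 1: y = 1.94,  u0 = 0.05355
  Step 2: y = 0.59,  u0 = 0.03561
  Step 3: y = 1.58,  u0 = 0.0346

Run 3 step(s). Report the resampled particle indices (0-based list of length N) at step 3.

resampled_idx = [0, 1, 2, 3, 3, 4, 5, 6, 7]

step 1: w=[0.0000, 0.0000, 0.0000, 0.0000, 0.0000, 0.0000, 0.6818, 0.2974, 0.0208]  mean=3.1222  Neff=1.8061  idx=[6, 6, 6, 6, 6, 6, 7, 7, 7]
step 2: w=[0.1535, 0.1535, 0.1535, 0.1535, 0.1535, 0.1535, 0.0263, 0.0263, 0.0263]  mean=3.0811  Neff=6.9708  idx=[0, 0, 1, 2, 3, 3, 4, 5, 6]
step 3: w=[0.1199, 0.1199, 0.1199, 0.1199, 0.1199, 0.1199, 0.1199, 0.1199, 0.0408]  mean=3.0757  Neff=8.5707  idx=[0, 1, 2, 3, 3, 4, 5, 6, 7]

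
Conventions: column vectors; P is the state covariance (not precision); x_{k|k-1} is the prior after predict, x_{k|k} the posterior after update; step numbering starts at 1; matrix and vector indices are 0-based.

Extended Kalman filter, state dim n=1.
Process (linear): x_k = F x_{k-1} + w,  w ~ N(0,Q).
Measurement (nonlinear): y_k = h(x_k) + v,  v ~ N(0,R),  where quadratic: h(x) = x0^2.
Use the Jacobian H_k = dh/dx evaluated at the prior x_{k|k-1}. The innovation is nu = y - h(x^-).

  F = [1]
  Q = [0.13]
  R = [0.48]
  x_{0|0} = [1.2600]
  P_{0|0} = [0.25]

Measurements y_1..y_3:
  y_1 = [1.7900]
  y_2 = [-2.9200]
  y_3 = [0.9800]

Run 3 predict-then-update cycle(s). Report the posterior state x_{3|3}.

x_post = [0.0407]

step 1: x^-=[1.2600]  P^-=[0.3800]  H_jac=[2.5200]  S=[2.8932]  K=[0.3310]  nu=[0.2024]  x^+=[1.3270]  P^+=[0.0630]
step 2: x^-=[1.3270]  P^-=[0.1930]  H_jac=[2.6540]  S=[1.8397]  K=[0.2785]  nu=[-4.6809]  x^+=[0.0234]  P^+=[0.0504]
step 3: x^-=[0.0234]  P^-=[0.1804]  H_jac=[0.0469]  S=[0.4804]  K=[0.0176]  nu=[0.9795]  x^+=[0.0407]  P^+=[0.1802]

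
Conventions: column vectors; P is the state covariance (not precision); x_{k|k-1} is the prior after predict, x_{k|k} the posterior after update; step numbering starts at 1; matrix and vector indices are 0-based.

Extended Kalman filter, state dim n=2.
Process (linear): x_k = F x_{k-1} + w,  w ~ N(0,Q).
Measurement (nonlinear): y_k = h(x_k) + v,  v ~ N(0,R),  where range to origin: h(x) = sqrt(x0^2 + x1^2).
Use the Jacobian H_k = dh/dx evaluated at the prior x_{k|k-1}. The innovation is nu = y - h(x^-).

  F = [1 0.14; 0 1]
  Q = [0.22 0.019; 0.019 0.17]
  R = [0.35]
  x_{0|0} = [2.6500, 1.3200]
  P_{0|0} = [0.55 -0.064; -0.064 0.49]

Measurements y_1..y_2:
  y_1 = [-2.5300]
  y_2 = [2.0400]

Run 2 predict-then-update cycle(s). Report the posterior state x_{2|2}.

x_post = [-1.4616, -0.4066]

step 1: x^-=[2.8348, 1.3200]  P^-=[0.7617 0.0236; 0.0236 0.6600]  H_jac=[0.9065 0.4221]  S=[1.1116]  K=[0.6301; 0.2699]  nu=[-5.6571]  x^+=[-0.7298, -0.2067]  P^+=[0.3203 -0.1654; -0.1654 0.5790]
step 2: x^-=[-0.7588, -0.2067]  P^-=[0.5053 -0.0654; -0.0654 0.7490]  H_jac=[-0.9648 -0.2628]  S=[0.8390]  K=[-0.5607; -0.1595]  nu=[1.2536]  x^+=[-1.4616, -0.4066]  P^+=[0.2416 -0.1404; -0.1404 0.7277]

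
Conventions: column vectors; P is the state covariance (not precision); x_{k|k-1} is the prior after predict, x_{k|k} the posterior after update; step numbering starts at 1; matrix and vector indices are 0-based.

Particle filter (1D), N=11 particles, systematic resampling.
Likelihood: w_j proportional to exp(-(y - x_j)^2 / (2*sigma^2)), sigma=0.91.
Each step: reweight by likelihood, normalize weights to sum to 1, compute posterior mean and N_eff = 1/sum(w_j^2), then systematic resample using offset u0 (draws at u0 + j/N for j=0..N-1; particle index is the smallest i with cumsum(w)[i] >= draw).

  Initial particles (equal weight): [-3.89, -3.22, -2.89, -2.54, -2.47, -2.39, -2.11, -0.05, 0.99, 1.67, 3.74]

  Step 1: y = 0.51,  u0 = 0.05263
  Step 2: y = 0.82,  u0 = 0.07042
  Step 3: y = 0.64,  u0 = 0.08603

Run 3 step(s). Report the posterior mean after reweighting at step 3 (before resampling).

post_mean = 0.8071

step 1: w=[0.0000, 0.0001, 0.0004, 0.0017, 0.0022, 0.0029, 0.0073, 0.3805, 0.4001, 0.2040, 0.0008]  mean=0.6876  Neff=2.8855  idx=[7, 7, 7, 7, 8, 8, 8, 8, 8, 9, 9]
step 2: w=[0.0725, 0.0725, 0.0725, 0.0725, 0.1124, 0.1124, 0.1124, 0.1124, 0.1124, 0.0740, 0.0740]  mean=0.7892  Neff=10.5081  idx=[0, 2, 3, 4, 5, 6, 6, 7, 8, 9, 10]
step 3: w=[0.0845, 0.0845, 0.0845, 0.1046, 0.1046, 0.1046, 0.1046, 0.1046, 0.1046, 0.0594, 0.0594]  mean=0.8071  Neff=10.6214  idx=[1, 2, 3, 4, 4, 5, 6, 7, 8, 9, 10]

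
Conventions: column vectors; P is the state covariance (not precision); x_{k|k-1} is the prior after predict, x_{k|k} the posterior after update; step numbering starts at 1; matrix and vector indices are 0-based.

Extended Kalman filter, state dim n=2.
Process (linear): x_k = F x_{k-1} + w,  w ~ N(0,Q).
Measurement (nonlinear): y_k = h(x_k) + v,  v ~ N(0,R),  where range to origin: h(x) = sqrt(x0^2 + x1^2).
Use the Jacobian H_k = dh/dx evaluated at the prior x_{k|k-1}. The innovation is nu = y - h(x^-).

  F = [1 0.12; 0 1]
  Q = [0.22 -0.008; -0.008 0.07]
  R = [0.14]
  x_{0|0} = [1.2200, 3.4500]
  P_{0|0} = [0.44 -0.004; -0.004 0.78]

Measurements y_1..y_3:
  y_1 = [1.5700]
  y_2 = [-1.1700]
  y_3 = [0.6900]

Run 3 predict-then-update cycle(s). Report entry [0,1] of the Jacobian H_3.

H_jac[0,1] = 0.5392

step 1: x^-=[1.6340, 3.4500]  P^-=[0.6703 0.0816; 0.0816 0.8500]  H_jac=[0.4280 0.9038]  S=[1.0202]  K=[0.3535; 0.7872]  nu=[-2.2474]  x^+=[0.8395, 1.6808]  P^+=[0.5428 -0.2023; -0.2023 0.2178]
step 2: x^-=[1.0412, 1.6808]  P^-=[0.7174 -0.1842; -0.1842 0.2878]  H_jac=[0.5266 0.8501]  S=[0.3820]  K=[0.5791; 0.3865]  nu=[-3.1472]  x^+=[-0.7812, 0.4645]  P^+=[0.5893 -0.2697; -0.2697 0.2307]
step 3: x^-=[-0.7255, 0.4645]  P^-=[0.7479 -0.2500; -0.2500 0.3007]  H_jac=[-0.8422 0.5392]  S=[0.9849]  K=[-0.7764; 0.3784]  nu=[-0.1714]  x^+=[-0.5924, 0.3996]  P^+=[0.1542 0.0393; 0.0393 0.1597]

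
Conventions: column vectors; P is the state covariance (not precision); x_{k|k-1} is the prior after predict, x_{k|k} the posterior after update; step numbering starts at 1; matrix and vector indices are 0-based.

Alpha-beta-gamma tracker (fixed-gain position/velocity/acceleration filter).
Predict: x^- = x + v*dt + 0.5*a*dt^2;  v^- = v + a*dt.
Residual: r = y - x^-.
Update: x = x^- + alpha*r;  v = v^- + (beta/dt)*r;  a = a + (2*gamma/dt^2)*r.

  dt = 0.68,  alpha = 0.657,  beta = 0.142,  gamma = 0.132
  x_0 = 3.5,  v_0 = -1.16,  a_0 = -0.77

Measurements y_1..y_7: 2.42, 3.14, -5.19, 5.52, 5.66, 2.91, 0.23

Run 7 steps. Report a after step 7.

a_post = 0.4722

step 1: x_pred=2.5332  r=-0.1132  x^+=2.4588  v^+=-1.7072  a^+=-0.8346
step 2: x_pred=1.1049  r=2.0351  x^+=2.4420  v^+=-1.8498  a^+=0.3273
step 3: x_pred=1.2598  r=-6.4498  x^+=-2.9777  v^+=-2.9741  a^+=-3.3551
step 4: x_pred=-5.7758  r=11.2958  x^+=1.6455  v^+=-2.8968  a^+=3.0941
step 5: x_pred=0.3911  r=5.2689  x^+=3.8528  v^+=0.3075  a^+=6.1023
step 6: x_pred=5.4727  r=-2.5627  x^+=3.7890  v^+=3.9219  a^+=4.6391
step 7: x_pred=7.5284  r=-7.2984  x^+=2.7334  v^+=5.5524  a^+=0.4722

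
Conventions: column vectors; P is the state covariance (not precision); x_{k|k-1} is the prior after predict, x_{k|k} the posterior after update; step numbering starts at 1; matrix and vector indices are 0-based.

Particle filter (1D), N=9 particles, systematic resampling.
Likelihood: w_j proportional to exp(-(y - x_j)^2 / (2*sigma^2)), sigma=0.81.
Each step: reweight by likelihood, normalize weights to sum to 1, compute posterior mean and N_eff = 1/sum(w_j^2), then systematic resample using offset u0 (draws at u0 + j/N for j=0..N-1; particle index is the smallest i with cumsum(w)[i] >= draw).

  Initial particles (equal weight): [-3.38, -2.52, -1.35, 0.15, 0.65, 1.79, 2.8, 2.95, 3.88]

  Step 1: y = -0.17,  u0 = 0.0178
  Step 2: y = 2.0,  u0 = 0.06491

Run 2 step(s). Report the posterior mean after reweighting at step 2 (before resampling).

post_mean = 0.5080

step 1: w=[0.0002, 0.0077, 0.1783, 0.4766, 0.3087, 0.0276, 0.0006, 0.0003, 0.0000]  mean=0.0634  Neff=2.8164  idx=[2, 2, 3, 3, 3, 3, 4, 4, 4]
step 2: w=[0.0002, 0.0002, 0.0706, 0.0706, 0.0706, 0.0706, 0.2390, 0.2390, 0.2390]  mean=0.5080  Neff=5.2252  idx=[2, 4, 6, 6, 6, 7, 7, 8, 8]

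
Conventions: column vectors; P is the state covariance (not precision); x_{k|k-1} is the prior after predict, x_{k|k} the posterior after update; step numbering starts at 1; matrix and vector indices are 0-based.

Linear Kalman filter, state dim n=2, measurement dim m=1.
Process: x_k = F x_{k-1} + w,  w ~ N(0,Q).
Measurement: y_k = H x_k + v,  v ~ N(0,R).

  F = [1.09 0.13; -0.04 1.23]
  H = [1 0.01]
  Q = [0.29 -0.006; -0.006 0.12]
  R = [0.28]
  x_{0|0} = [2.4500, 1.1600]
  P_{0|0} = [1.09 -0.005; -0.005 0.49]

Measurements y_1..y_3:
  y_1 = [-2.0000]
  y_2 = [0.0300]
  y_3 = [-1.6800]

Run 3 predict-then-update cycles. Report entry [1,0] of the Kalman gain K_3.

step 1: x^-=[2.8213, 1.3288]  P^-=[1.5919 0.0181; 0.0181 0.8636]  S=[1.8723]  K=[0.8503; 0.0143]  nu=[-4.8346]  x^+=[-1.2896, 1.2596]  P^+=[0.2381 -0.0046; -0.0046 0.8632]
step 2: x^-=[-1.2419, 1.6009]  P^-=[0.5862 0.1155; 0.1155 1.4267]  S=[0.8687]  K=[0.6762; 0.1493]  nu=[1.2559]  x^+=[-0.3927, 1.7885]  P^+=[0.1890 0.0277; 0.0277 1.4074]
step 3: x^-=[-0.1956, 2.2156]  P^-=[0.5463 0.2478; 0.2478 2.2468]  S=[0.8314]  K=[0.6600; 0.3251]  nu=[-1.5066]  x^+=[-1.1899, 1.7257]  P^+=[0.1841 0.0694; 0.0694 2.1589]

K[1,0] = 0.3251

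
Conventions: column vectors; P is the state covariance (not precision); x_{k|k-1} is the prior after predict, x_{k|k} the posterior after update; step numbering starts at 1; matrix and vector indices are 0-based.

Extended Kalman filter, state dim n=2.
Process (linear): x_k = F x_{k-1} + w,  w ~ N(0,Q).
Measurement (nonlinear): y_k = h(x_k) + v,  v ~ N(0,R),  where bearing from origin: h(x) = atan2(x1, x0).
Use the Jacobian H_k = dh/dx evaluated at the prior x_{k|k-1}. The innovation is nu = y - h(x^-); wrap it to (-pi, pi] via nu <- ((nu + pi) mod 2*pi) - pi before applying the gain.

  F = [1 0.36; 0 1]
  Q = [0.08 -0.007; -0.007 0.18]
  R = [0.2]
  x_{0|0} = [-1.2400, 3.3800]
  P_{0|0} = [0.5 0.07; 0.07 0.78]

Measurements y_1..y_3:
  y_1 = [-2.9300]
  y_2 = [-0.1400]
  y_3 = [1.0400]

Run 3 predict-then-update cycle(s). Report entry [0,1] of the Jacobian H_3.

H_jac[0,1] = 0.1125

step 1: x^-=[-0.0232, 3.3800]  P^-=[0.7315 0.3438; 0.3438 0.9600]  H_jac=[-0.2958 -0.0020]  S=[0.2644]  K=[-0.8210; -0.3920]  nu=[1.7755]  x^+=[-1.4809, 2.6840]  P^+=[0.5532 0.2587; 0.2587 0.9194]
step 2: x^-=[-0.5147, 2.6840]  P^-=[0.9387 0.5827; 0.5827 1.0994]  H_jac=[-0.3594 -0.0689]  S=[0.3553]  K=[-1.0624; -0.8026]  nu=[-1.9003]  x^+=[1.5042, 4.2090]  P^+=[0.5376 0.2797; 0.2797 0.8705]
step 3: x^-=[3.0194, 4.2090]  P^-=[0.9318 0.5861; 0.5861 1.0505]  H_jac=[-0.1569 0.1125]  S=[0.2155]  K=[-0.3722; 0.1219]  nu=[0.0915]  x^+=[2.9854, 4.2202]  P^+=[0.9020 0.5959; 0.5959 1.0473]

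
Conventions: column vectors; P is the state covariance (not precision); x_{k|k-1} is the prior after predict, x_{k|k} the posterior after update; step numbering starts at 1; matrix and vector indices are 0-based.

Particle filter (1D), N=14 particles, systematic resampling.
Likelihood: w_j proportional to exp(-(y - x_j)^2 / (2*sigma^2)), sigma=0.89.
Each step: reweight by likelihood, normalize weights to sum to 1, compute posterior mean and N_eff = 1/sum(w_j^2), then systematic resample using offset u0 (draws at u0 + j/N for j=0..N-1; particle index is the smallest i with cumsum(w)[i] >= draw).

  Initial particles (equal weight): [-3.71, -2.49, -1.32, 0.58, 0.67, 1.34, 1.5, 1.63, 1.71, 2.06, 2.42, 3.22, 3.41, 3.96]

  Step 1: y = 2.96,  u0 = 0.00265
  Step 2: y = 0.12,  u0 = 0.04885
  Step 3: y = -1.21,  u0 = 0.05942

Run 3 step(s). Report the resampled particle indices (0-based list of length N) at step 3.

step 1: w=[0.0000, 0.0000, 0.0000, 0.0056, 0.0073, 0.0380, 0.0519, 0.0652, 0.0743, 0.1195, 0.1658, 0.1910, 0.1754, 0.1060]  mean=2.6505  Neff=7.4496  idx=[3, 6, 7, 8, 9, 9, 10, 10, 11, 11, 11, 12, 12, 13]
step 2: w=[0.4651, 0.1598, 0.1260, 0.1078, 0.0494, 0.0494, 0.0189, 0.0189, 0.0012, 0.0012, 0.0012, 0.0006, 0.0006, 0.0000]  mean=1.2098  Neff=3.6378  idx=[0, 0, 0, 0, 0, 0, 1, 1, 1, 2, 3, 3, 4, 7]
step 3: w=[0.1576, 0.1576, 0.1576, 0.1576, 0.1576, 0.1576, 0.0115, 0.0115, 0.0115, 0.0073, 0.0055, 0.0055, 0.0014, 0.0003]  mean=0.6345  Neff=6.6900  idx=[0, 0, 1, 1, 2, 2, 3, 3, 4, 4, 4, 5, 5, 10]

resampled_idx = [0, 0, 1, 1, 2, 2, 3, 3, 4, 4, 4, 5, 5, 10]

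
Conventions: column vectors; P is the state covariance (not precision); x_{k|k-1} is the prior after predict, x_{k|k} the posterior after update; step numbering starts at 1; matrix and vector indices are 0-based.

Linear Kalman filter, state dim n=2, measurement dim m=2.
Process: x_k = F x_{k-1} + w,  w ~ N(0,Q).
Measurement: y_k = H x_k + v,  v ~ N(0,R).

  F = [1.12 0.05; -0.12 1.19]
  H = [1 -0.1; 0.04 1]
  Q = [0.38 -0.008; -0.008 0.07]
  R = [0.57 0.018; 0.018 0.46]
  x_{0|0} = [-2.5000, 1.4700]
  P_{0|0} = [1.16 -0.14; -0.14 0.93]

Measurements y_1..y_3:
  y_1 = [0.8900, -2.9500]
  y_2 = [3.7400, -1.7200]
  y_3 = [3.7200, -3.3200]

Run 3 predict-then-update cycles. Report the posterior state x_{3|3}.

step 1: x^-=[-2.7265, 2.0493]  P^-=[1.8217 -0.2943; -0.2943 1.4437]  S=[2.4650 -0.3466; -0.3466 1.8830]  K=[0.7540 0.0212; -0.0729 0.7470]  nu=[3.8214, -4.8902]  x^+=[0.0511, -1.8823]  P^+=[0.4307 0.0061; 0.0061 0.3421]
step 2: x^-=[-0.0369, -2.2461]  P^-=[0.9219 -0.0375; -0.0375 0.5589]  S=[1.5049 -0.0383; -0.0383 1.0173]  K=[0.6156 0.0226; -0.0481 0.5460]  nu=[3.5523, 0.5276]  x^+=[2.1619, -2.1290]  P^+=[0.3521 0.0074; 0.0074 0.2500]
step 3: x^-=[2.3149, -2.7929]  P^-=[0.8231 -0.0306; -0.0306 0.4270]  S=[1.4035 -0.0223; -0.0223 0.8859]  K=[0.5889 0.0174; -0.0446 0.4795]  nu=[1.1259, -0.6197]  x^+=[2.9671, -3.1403]  P^+=[0.3365 0.0051; 0.0051 0.2196]

x_post = [2.9671, -3.1403]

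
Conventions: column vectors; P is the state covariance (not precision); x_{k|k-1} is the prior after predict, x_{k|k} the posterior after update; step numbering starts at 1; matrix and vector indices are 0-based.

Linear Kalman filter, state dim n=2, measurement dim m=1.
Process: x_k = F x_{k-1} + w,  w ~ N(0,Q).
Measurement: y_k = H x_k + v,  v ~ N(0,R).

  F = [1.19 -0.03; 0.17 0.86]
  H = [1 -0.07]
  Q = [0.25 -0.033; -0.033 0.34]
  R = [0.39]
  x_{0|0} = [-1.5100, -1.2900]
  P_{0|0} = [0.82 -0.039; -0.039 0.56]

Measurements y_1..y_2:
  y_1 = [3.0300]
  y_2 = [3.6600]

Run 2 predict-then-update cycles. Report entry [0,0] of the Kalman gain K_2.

K[0,0] = 0.6358

step 1: x^-=[-1.7582, -1.3661]  P^-=[1.4145 0.0787; 0.0787 0.7665]  S=[1.7972]  K=[0.7840; 0.0140]  nu=[4.6926]  x^+=[1.9207, -1.3006]  P^+=[0.3099 0.0591; 0.0591 0.7661]
step 2: x^-=[2.3246, -0.7920]  P^-=[0.6853 0.0701; 0.0701 0.9329]  S=[1.0701]  K=[0.6358; 0.0045]  nu=[1.2800]  x^+=[3.1385, -0.7863]  P^+=[0.2527 0.0670; 0.0670 0.9328]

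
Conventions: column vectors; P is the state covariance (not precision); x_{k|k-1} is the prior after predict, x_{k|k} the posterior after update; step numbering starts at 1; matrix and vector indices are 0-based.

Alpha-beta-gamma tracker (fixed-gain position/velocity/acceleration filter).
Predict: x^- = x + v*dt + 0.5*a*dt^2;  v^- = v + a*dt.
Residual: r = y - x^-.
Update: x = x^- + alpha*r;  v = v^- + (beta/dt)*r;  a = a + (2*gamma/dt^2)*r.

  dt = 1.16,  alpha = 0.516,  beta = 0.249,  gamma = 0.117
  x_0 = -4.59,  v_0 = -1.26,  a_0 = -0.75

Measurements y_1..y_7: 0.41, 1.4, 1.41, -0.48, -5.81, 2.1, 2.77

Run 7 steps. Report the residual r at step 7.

step 1: x_pred=-6.5562  r=6.9662  x^+=-2.9616  v^+=-0.6347  a^+=0.4614
step 2: x_pred=-3.3874  r=4.7874  x^+=-0.9171  v^+=0.9282  a^+=1.2940
step 3: x_pred=1.0302  r=0.3798  x^+=1.2262  v^+=2.5107  a^+=1.3600
step 4: x_pred=5.0536  r=-5.5336  x^+=2.1983  v^+=2.9005  a^+=0.3977
step 5: x_pred=5.8304  r=-11.6404  x^+=-0.1760  v^+=0.8632  a^+=-1.6266
step 6: x_pred=-0.2691  r=2.3691  x^+=0.9533  v^+=-0.5151  a^+=-1.2146
step 7: x_pred=-0.4614  r=3.2314  x^+=1.2060  v^+=-1.2304  a^+=-0.6527

resid = 3.2314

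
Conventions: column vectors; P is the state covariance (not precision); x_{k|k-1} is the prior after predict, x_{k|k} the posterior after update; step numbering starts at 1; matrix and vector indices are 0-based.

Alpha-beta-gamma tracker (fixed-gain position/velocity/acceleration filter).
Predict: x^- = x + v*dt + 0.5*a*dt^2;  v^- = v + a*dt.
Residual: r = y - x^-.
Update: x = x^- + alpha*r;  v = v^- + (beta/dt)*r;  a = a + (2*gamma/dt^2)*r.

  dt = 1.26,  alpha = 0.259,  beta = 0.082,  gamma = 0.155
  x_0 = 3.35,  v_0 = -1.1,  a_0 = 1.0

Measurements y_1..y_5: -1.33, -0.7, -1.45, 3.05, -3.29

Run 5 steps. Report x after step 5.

step 1: x_pred=2.7578  r=-4.0878  x^+=1.6991  v^+=-0.1060  a^+=0.2018
step 2: x_pred=1.7257  r=-2.4257  x^+=1.0974  v^+=-0.0096  a^+=-0.2718
step 3: x_pred=0.8695  r=-2.3195  x^+=0.2688  v^+=-0.5031  a^+=-0.7248
step 4: x_pred=-0.9404  r=3.9904  x^+=0.0931  v^+=-1.1566  a^+=0.0544
step 5: x_pred=-1.3210  r=-1.9690  x^+=-1.8310  v^+=-1.2161  a^+=-0.3300

x_post = -1.8310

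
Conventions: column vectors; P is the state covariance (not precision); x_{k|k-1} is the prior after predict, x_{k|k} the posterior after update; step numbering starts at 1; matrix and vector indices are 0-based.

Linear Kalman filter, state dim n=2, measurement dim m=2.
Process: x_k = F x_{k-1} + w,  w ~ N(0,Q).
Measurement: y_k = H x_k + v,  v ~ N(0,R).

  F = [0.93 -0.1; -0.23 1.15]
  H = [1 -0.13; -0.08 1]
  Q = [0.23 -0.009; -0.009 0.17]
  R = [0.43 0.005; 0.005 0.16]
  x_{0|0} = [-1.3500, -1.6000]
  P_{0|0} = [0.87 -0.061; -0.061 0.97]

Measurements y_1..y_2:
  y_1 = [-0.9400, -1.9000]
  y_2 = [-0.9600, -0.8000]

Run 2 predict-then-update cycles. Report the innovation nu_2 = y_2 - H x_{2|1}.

step 1: x^-=[-1.0955, -1.5295]  P^-=[1.0035 -0.3733; -0.3733 1.5311]  S=[1.5564 -0.6515; -0.6515 1.7573]  K=[0.6722 -0.0089; 0.0049 0.8901]  nu=[-0.0433, -0.4581]  x^+=[-1.1206, -1.9375]  P^+=[0.2923 0.0253; 0.0253 0.1445]
step 2: x^-=[-0.8484, -1.9704]  P^-=[0.4795 -0.0605; -0.0605 0.3631]  S=[0.9314 -0.1417; -0.1417 0.5359]  K=[0.5160 -0.0480; -0.0116 0.6836]  nu=[-0.3678, 1.1025]  x^+=[-1.0911, -1.2124]  P^+=[0.2233 0.0128; 0.0128 0.1103]

innov = [-0.3678, 1.1025]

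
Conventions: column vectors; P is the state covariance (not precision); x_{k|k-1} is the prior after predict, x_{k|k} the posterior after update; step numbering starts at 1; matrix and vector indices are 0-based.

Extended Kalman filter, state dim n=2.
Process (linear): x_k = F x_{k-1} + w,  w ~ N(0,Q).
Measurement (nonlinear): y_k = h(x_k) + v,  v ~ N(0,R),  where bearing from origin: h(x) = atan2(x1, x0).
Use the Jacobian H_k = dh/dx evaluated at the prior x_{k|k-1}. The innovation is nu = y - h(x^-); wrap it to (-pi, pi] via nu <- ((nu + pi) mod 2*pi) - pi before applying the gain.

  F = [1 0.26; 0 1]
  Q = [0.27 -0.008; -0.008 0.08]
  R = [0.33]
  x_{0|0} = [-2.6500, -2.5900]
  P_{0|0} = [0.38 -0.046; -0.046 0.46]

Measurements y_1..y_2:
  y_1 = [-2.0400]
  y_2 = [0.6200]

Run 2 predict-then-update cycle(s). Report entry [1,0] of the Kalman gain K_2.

step 1: x^-=[-3.3234, -2.5900]  P^-=[0.6572 0.0656; 0.0656 0.5400]  H_jac=[0.1459 -0.1872]  S=[0.3593]  K=[0.2326; -0.2547]  nu=[0.4396]  x^+=[-3.2211, -2.7020]  P^+=[0.6377 0.0869; 0.0869 0.5167]
step 2: x^-=[-3.9236, -2.7020]  P^-=[0.9878 0.2132; 0.2132 0.5967]  H_jac=[0.1191 -0.1729]  S=[0.3531]  K=[0.2287; -0.2203]  nu=[-3.1247]  x^+=[-4.6382, -2.0137]  P^+=[0.9694 0.2310; 0.2310 0.5796]

K[1,0] = -0.2203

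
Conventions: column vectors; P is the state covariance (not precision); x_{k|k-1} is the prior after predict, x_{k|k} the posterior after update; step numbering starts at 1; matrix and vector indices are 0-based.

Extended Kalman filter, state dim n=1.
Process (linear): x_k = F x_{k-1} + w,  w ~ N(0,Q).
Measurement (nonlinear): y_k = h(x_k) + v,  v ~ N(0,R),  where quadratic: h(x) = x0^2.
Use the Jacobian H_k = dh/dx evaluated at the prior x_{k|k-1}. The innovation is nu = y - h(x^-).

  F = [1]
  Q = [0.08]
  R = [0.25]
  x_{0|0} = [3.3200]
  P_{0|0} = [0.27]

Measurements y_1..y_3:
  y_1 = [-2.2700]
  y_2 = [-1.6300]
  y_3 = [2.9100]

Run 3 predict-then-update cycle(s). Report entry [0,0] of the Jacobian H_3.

H_jac[0,0] = 0.8743

step 1: x^-=[3.3200]  P^-=[0.3500]  H_jac=[6.6400]  S=[15.6814]  K=[0.1482]  nu=[-13.2924]  x^+=[1.3500]  P^+=[0.0056]
step 2: x^-=[1.3500]  P^-=[0.0856]  H_jac=[2.7001]  S=[0.8739]  K=[0.2644]  nu=[-3.4526]  x^+=[0.4371]  P^+=[0.0245]
step 3: x^-=[0.4371]  P^-=[0.1045]  H_jac=[0.8743]  S=[0.3299]  K=[0.2769]  nu=[2.7189]  x^+=[1.1901]  P^+=[0.0792]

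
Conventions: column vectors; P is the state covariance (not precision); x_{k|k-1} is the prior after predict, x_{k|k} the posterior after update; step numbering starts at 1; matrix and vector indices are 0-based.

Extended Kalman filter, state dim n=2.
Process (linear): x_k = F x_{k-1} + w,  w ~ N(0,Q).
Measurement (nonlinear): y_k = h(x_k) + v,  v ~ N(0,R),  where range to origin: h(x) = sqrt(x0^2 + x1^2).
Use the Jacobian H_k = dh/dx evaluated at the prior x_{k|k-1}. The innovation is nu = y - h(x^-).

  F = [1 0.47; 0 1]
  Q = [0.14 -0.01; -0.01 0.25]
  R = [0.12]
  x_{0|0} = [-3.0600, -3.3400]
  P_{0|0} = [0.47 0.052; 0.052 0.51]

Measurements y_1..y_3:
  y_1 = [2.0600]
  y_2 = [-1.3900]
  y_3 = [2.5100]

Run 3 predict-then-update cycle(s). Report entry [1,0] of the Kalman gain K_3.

step 1: x^-=[-4.6298, -3.3400]  P^-=[0.7715 0.2817; 0.2817 0.7600]  H_jac=[-0.8110 -0.5851]  S=[1.1549]  K=[-0.6845; -0.5828]  nu=[-3.6488]  x^+=[-2.1322, -1.2134]  P^+=[0.2304 -0.1790; -0.1790 0.3677]
step 2: x^-=[-2.7025, -1.2134]  P^-=[0.2834 -0.0162; -0.0162 0.6177]  H_jac=[-0.9123 -0.4096]  S=[0.4474]  K=[-0.5630; -0.5325]  nu=[-4.3524]  x^+=[-0.2520, 1.1044]  P^+=[0.1416 -0.1503; -0.1503 0.4908]
step 3: x^-=[0.2671, 1.1044]  P^-=[0.2487 0.0704; 0.0704 0.7408]  H_jac=[0.2351 0.9720]  S=[0.8658]  K=[0.1465; 0.8508]  nu=[1.3738]  x^+=[0.4684, 2.2732]  P^+=[0.2301 -0.0376; -0.0376 0.1141]

K[1,0] = 0.8508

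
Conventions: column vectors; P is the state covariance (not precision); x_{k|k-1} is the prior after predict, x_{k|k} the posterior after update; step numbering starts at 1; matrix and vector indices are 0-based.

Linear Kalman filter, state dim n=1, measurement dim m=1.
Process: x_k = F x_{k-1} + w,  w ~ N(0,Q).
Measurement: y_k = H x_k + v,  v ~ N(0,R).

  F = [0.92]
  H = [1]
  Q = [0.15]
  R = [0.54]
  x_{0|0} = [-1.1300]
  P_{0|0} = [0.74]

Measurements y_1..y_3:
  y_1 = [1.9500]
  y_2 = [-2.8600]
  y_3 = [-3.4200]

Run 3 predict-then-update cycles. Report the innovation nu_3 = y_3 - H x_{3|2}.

innov = [-2.6142]

step 1: x^-=[-1.0396]  P^-=[0.7763]  S=[1.3163]  K=[0.5898]  nu=[2.9896]  x^+=[0.7236]  P^+=[0.3185]
step 2: x^-=[0.6657]  P^-=[0.4196]  S=[0.9596]  K=[0.4372]  nu=[-3.5257]  x^+=[-0.8759]  P^+=[0.2361]
step 3: x^-=[-0.8058]  P^-=[0.3498]  S=[0.8898]  K=[0.3932]  nu=[-2.6142]  x^+=[-1.8336]  P^+=[0.2123]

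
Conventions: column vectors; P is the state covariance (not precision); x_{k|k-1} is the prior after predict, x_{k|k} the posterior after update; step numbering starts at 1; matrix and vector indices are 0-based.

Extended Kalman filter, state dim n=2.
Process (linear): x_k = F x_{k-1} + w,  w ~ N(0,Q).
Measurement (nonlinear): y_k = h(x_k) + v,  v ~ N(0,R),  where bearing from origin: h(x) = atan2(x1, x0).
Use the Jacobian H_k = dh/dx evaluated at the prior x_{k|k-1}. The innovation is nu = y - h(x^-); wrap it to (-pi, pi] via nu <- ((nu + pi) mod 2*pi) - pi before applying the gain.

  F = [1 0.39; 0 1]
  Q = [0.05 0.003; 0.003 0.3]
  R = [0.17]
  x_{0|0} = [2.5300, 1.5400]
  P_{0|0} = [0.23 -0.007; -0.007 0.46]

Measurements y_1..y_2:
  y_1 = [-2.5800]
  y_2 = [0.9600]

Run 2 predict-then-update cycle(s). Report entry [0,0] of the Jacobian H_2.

step 1: x^-=[3.1306, 1.5400]  P^-=[0.3445 0.1754; 0.1754 0.7600]  H_jac=[-0.1265 0.2572]  S=[0.2144]  K=[0.0071; 0.8083]  nu=[-3.0372]  x^+=[3.1090, -0.9149]  P^+=[0.3445 0.1742; 0.1742 0.6199]
step 2: x^-=[2.7522, -0.9149]  P^-=[0.6246 0.4189; 0.4189 0.9199]  H_jac=[0.1088 0.3272]  S=[0.3057]  K=[0.6707; 1.1337]  nu=[1.2809]  x^+=[3.6112, 0.5373]  P^+=[0.4871 0.1865; 0.1865 0.5270]

H_jac[0,0] = 0.1088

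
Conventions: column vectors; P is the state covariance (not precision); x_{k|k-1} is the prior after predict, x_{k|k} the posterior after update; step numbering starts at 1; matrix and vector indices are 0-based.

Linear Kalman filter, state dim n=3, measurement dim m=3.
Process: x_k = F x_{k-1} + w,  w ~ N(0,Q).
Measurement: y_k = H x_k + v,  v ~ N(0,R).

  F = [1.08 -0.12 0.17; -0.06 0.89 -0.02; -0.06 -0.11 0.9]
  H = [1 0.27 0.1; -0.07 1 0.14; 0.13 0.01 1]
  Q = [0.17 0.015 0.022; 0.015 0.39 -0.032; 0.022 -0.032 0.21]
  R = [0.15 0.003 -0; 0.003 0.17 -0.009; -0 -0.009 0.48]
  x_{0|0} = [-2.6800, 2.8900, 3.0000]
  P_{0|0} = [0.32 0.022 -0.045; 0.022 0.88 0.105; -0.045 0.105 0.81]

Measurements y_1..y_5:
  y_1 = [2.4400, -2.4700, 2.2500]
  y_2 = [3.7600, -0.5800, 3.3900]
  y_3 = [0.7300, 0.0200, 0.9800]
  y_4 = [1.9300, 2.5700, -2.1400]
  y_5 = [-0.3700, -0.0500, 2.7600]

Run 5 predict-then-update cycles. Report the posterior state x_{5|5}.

step 1: x^-=[-2.7312, 2.6729, 2.5429]  P^-=[0.5528 -0.0636 0.0778; -0.0636 1.0823 -0.0459; 0.0778 -0.0459 0.8623]  S=[0.7691 0.2102 0.2245; 0.2102 1.2665 0.0593; 0.2245 0.0593 1.3708]  K=[0.7631 -0.1985 -0.0077; 0.0849 0.8428 -0.0820; 0.0054 0.0242 0.6341]  nu=[4.1952, -5.6901, 0.0354]  x^+=[1.5993, -1.7696, 2.4505]  P^+=[0.1211 -0.0205 -0.0174; -0.0205 0.1492 -0.0458; -0.0174 -0.0458 0.3069]
step 2: x^-=[2.3561, -1.7199, 2.3041]  P^-=[0.3231 -0.0361 0.0544; -0.0361 0.5125 -0.0866; 0.0544 -0.0866 0.4715]  S=[0.5018 0.0852 0.1205; 0.0852 0.6731 -0.0350; 0.1205 -0.0350 0.9693]  K=[0.6594 -0.1589 0.0113; 0.0793 0.7334 -0.0723; 0.0415 -0.0161 0.4871]  nu=[1.6378, 0.9823, 0.7968]  x^+=[3.2892, -0.9272, 2.7443]  P^+=[0.1037 -0.0170 -0.0064; -0.0170 0.1300 -0.0404; -0.0064 -0.0404 0.2352]
step 3: x^-=[4.1301, -1.0774, 2.3745]  P^-=[0.3033 -0.0288 0.0538; -0.0288 0.4967 -0.0799; 0.0538 -0.0799 0.4109]  S=[0.4845 0.0895 0.1134; 0.0895 0.6569 -0.0358; 0.1134 -0.0358 0.9084]  K=[0.6454 -0.1518 0.0158; 0.0824 0.7273 -0.0682; 0.0496 -0.0219 0.4521]  nu=[-3.3466, 1.0541, -1.9206]  x^+=[1.7799, -0.4556, 1.3172]  P^+=[0.1012 -0.0164 -0.0041; -0.0164 0.1287 -0.0385; -0.0041 -0.0385 0.2181]
step 4: x^-=[2.2009, -0.5386, 1.1288]  P^-=[0.3005 -0.0277 0.0533; -0.0277 0.4955 -0.0781; 0.0533 -0.0781 0.3964]  S=[0.4821 0.0905 0.1116; 0.0905 0.6557 -0.0358; 0.1116 -0.0358 0.8938]  K=[0.6433 -0.1508 0.0166; 0.0830 0.7268 -0.0671; 0.0508 -0.0229 0.4432]  nu=[-0.2384, 3.1047, -3.5496]  x^+=[1.5204, 1.9363, -0.5275]  P^+=[0.1008 -0.0163 -0.0036; -0.0163 0.1286 -0.0379; -0.0036 -0.0379 0.2138]
step 5: x^-=[1.3200, 1.6427, -0.7790]  P^-=[0.3001 -0.0275 0.0530; -0.0275 0.4954 -0.0776; 0.0530 -0.0776 0.3928]  S=[0.4817 0.0907 0.1111; 0.0907 0.6556 -0.0358; 0.1111 -0.0358 0.8900]  K=[0.6430 -0.1506 0.0168; 0.0831 0.7268 -0.0668; 0.0508 -0.0231 0.4409]  nu=[-2.0556, -1.4912, 3.3510]  x^+=[0.2791, 0.1642, 0.6283]  P^+=[0.1007 -0.0163 -0.0035; -0.0163 0.1286 -0.0378; -0.0035 -0.0378 0.2127]

x_post = [0.2791, 0.1642, 0.6283]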